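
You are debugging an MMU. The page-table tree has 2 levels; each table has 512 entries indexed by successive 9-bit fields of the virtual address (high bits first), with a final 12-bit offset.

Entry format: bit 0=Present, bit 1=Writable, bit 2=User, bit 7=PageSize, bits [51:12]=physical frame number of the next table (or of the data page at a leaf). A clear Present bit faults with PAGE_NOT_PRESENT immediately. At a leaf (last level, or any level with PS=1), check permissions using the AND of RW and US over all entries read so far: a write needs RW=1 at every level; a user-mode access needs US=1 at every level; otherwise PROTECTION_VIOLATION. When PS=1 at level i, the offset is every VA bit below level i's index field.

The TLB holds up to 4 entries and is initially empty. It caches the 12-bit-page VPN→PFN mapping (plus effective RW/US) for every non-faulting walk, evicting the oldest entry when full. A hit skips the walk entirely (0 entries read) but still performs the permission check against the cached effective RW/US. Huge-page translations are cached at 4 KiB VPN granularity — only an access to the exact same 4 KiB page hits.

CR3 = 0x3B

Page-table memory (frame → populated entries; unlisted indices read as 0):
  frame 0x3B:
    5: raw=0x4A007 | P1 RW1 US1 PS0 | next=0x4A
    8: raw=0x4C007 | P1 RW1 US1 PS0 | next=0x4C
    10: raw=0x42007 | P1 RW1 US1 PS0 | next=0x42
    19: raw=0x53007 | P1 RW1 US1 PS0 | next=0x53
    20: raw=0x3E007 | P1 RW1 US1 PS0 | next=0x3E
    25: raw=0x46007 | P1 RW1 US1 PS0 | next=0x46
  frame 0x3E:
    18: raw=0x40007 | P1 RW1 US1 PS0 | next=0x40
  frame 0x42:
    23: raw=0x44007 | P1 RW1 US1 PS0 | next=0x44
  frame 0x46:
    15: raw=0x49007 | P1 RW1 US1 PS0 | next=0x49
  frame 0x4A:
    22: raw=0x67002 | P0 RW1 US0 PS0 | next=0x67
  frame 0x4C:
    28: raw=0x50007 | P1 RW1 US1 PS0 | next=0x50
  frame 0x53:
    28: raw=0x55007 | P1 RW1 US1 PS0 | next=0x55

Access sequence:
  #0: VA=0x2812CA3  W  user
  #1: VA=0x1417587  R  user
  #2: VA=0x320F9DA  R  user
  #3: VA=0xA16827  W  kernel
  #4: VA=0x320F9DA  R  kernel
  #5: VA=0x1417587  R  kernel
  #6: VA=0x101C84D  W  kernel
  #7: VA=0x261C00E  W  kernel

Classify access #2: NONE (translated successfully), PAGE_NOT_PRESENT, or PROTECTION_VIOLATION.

Per-access translation:
#0 VA=0x2812CA3 (w,user):
  L0 @0x3B[20] → 0x3E007  P=1,RW=1,US=1,PS=0
  L1 @0x3E[18] → 0x40007  P=1,RW=1,US=1,PS=0
  ⇒ phys 0x40CA3  [2 reads]
#1 VA=0x1417587 (r,user):
  L0 @0x3B[10] → 0x42007  P=1,RW=1,US=1,PS=0
  L1 @0x42[23] → 0x44007  P=1,RW=1,US=1,PS=0
  ⇒ phys 0x44587  [2 reads]
#2 VA=0x320F9DA (r,user):
  L0 @0x3B[25] → 0x46007  P=1,RW=1,US=1,PS=0
  L1 @0x46[15] → 0x49007  P=1,RW=1,US=1,PS=0
  ⇒ phys 0x499DA  [2 reads]
#3 VA=0xA16827 (w,kernel):
  L0 @0x3B[5] → 0x4A007  P=1,RW=1,US=1,PS=0
  L1 @0x4A[22] → 0x67002  P=0,RW=1,US=0,PS=0
  ⇒ fault: PAGE_NOT_PRESENT  — 2 lookups
#4 VA=0x320F9DA (r,kernel):
  TLB hit vpn=0x320F → PA=0x499DA
#5 VA=0x1417587 (r,kernel):
  TLB hit vpn=0x1417 → PA=0x44587
#6 VA=0x101C84D (w,kernel):
  L0 @0x3B[8] → 0x4C007  P=1,RW=1,US=1,PS=0
  L1 @0x4C[28] → 0x50007  P=1,RW=1,US=1,PS=0
  ⇒ phys 0x5084D  [2 reads]
#7 VA=0x261C00E (w,kernel):
  L0 @0x3B[19] → 0x53007  P=1,RW=1,US=1,PS=0
  L1 @0x53[28] → 0x55007  P=1,RW=1,US=1,PS=0
  ⇒ phys 0x5500E  [2 reads]

Access #2 fault: NONE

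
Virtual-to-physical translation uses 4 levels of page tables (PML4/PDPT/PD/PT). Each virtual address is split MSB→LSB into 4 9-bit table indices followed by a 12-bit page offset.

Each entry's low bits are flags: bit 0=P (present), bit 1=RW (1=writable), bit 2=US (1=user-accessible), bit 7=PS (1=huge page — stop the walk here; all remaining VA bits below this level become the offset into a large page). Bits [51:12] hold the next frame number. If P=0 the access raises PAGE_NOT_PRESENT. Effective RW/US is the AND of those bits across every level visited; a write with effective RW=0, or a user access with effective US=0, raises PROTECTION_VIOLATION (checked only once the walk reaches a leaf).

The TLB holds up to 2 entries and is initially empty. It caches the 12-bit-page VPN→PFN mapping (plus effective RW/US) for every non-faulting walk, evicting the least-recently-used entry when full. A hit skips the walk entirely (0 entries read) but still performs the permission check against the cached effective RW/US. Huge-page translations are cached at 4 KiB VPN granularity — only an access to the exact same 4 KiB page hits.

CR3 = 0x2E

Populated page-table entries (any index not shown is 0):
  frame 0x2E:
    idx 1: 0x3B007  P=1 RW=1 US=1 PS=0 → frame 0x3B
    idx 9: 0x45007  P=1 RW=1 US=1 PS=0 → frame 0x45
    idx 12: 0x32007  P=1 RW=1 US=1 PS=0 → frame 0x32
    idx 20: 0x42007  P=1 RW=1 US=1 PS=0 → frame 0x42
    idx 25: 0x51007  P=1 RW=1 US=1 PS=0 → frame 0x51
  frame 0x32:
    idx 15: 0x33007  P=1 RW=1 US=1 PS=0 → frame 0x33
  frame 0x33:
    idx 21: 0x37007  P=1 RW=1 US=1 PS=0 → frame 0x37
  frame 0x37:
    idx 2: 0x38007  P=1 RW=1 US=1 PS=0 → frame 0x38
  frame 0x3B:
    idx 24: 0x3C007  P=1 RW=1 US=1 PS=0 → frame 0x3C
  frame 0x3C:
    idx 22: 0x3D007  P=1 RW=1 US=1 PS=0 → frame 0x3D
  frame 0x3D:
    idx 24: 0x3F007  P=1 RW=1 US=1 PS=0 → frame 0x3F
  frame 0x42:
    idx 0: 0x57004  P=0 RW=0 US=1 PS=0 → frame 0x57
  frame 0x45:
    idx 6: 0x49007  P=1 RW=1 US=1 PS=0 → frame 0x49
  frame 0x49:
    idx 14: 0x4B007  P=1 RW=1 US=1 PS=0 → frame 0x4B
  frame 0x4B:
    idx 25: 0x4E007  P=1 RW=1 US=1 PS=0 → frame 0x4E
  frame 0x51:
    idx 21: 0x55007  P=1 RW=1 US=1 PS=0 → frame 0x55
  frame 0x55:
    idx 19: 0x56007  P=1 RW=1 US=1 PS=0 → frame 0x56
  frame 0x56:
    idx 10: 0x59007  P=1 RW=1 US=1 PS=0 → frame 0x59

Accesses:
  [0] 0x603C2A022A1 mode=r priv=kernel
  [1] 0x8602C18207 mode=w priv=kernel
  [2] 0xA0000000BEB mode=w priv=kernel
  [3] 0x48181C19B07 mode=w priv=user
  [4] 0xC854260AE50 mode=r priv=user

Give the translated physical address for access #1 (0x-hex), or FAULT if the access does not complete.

Trace:
#0 VA=0x603C2A022A1 (r,kernel):
  L0: frame=0x2E idx=12 entry=0x32007 [P=1 RW=1 US=1 PS=0]
  L1: frame=0x32 idx=15 entry=0x33007 [P=1 RW=1 US=1 PS=0]
  L2: frame=0x33 idx=21 entry=0x37007 [P=1 RW=1 US=1 PS=0]
  L3: frame=0x37 idx=2 entry=0x38007 [P=1 RW=1 US=1 PS=0]
  ⇒ phys 0x382A1  [4 reads]
#1 VA=0x8602C18207 (w,kernel):
  L0: frame=0x2E idx=1 entry=0x3B007 [P=1 RW=1 US=1 PS=0]
  L1: frame=0x3B idx=24 entry=0x3C007 [P=1 RW=1 US=1 PS=0]
  L2: frame=0x3C idx=22 entry=0x3D007 [P=1 RW=1 US=1 PS=0]
  L3: frame=0x3D idx=24 entry=0x3F007 [P=1 RW=1 US=1 PS=0]
  ⇒ phys 0x3F207  [4 reads]
#2 VA=0xA0000000BEB (w,kernel):
  L0: frame=0x2E idx=20 entry=0x42007 [P=1 RW=1 US=1 PS=0]
  L1: frame=0x42 idx=0 entry=0x57004 [P=0 RW=0 US=1 PS=0]
  → PAGE_NOT_PRESENT  (2 entries read)
#3 VA=0x48181C19B07 (w,user):
  L0: frame=0x2E idx=9 entry=0x45007 [P=1 RW=1 US=1 PS=0]
  L1: frame=0x45 idx=6 entry=0x49007 [P=1 RW=1 US=1 PS=0]
  L2: frame=0x49 idx=14 entry=0x4B007 [P=1 RW=1 US=1 PS=0]
  L3: frame=0x4B idx=25 entry=0x4E007 [P=1 RW=1 US=1 PS=0]
  ⇒ phys 0x4EB07  [4 reads]
#4 VA=0xC854260AE50 (r,user):
  L0: frame=0x2E idx=25 entry=0x51007 [P=1 RW=1 US=1 PS=0]
  L1: frame=0x51 idx=21 entry=0x55007 [P=1 RW=1 US=1 PS=0]
  L2: frame=0x55 idx=19 entry=0x56007 [P=1 RW=1 US=1 PS=0]
  L3: frame=0x56 idx=10 entry=0x59007 [P=1 RW=1 US=1 PS=0]
  ⇒ phys 0x59E50  [4 reads]

Access #1 PA: 0x3F207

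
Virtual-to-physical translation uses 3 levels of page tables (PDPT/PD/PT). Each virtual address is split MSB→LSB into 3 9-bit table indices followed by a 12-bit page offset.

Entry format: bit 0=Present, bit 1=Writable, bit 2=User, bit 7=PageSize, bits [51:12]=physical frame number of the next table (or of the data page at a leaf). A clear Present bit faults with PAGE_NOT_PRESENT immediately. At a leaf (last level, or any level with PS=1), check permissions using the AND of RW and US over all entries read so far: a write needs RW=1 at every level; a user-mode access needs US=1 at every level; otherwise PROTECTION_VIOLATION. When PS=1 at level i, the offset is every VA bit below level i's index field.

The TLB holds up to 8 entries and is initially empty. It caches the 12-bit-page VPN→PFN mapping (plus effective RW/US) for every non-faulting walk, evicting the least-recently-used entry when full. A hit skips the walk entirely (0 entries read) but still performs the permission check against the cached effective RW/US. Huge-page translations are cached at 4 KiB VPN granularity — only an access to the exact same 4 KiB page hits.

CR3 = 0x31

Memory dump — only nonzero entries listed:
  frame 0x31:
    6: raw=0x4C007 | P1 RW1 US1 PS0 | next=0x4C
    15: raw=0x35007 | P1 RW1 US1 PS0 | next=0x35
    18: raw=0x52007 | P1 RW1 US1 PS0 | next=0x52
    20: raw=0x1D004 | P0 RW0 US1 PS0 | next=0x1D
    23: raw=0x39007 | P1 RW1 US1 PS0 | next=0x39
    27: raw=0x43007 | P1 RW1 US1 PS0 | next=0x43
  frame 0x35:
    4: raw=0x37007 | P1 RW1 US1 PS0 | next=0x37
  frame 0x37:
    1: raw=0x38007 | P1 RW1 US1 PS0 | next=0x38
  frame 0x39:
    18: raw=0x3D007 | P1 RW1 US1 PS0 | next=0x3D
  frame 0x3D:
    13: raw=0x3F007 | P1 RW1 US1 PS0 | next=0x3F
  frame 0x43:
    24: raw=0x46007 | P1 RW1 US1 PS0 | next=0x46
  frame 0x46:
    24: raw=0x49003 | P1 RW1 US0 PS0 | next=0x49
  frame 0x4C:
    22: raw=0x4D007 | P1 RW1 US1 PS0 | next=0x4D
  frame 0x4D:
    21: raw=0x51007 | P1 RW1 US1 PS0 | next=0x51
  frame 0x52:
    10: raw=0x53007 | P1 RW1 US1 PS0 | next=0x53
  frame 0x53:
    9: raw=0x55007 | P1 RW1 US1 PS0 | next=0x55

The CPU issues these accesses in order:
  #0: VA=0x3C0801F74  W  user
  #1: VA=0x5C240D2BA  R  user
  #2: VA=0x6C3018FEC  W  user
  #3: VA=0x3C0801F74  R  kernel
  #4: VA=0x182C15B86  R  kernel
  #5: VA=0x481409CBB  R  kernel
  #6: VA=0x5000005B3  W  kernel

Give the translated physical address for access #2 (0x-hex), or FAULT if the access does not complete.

Per-access translation:
#0 VA=0x3C0801F74 (w,user):
  [0] read 0x31 idx=15: raw=0x35007 flags P=1 W=1 U=1 S=0
  [1] read 0x35 idx=4: raw=0x37007 flags P=1 W=1 U=1 S=0
  [2] read 0x37 idx=1: raw=0x38007 flags P=1 W=1 U=1 S=0
  ✓ 0x38F74  — 3 lookups
#1 VA=0x5C240D2BA (r,user):
  [0] read 0x31 idx=23: raw=0x39007 flags P=1 W=1 U=1 S=0
  [1] read 0x39 idx=18: raw=0x3D007 flags P=1 W=1 U=1 S=0
  [2] read 0x3D idx=13: raw=0x3F007 flags P=1 W=1 U=1 S=0
  ✓ 0x3F2BA  — 3 lookups
#2 VA=0x6C3018FEC (w,user):
  [0] read 0x31 idx=27: raw=0x43007 flags P=1 W=1 U=1 S=0
  [1] read 0x43 idx=24: raw=0x46007 flags P=1 W=1 U=1 S=0
  [2] read 0x46 idx=24: raw=0x49003 flags P=1 W=1 U=0 S=0
  ⇒ fault: PROTECTION_VIOLATION  — 3 lookups
#3 VA=0x3C0801F74 (r,kernel):
  TLB hit vpn=0x3C0801 → PA=0x38F74
#4 VA=0x182C15B86 (r,kernel):
  [0] read 0x31 idx=6: raw=0x4C007 flags P=1 W=1 U=1 S=0
  [1] read 0x4C idx=22: raw=0x4D007 flags P=1 W=1 U=1 S=0
  [2] read 0x4D idx=21: raw=0x51007 flags P=1 W=1 U=1 S=0
  ✓ 0x51B86  — 3 lookups
#5 VA=0x481409CBB (r,kernel):
  [0] read 0x31 idx=18: raw=0x52007 flags P=1 W=1 U=1 S=0
  [1] read 0x52 idx=10: raw=0x53007 flags P=1 W=1 U=1 S=0
  [2] read 0x53 idx=9: raw=0x55007 flags P=1 W=1 U=1 S=0
  ✓ 0x55CBB  — 3 lookups
#6 VA=0x5000005B3 (w,kernel):
  [0] read 0x31 idx=20: raw=0x1D004 flags P=0 W=0 U=1 S=0
  ⇒ fault: PAGE_NOT_PRESENT  — 1 lookups

Access #2 PA: FAULT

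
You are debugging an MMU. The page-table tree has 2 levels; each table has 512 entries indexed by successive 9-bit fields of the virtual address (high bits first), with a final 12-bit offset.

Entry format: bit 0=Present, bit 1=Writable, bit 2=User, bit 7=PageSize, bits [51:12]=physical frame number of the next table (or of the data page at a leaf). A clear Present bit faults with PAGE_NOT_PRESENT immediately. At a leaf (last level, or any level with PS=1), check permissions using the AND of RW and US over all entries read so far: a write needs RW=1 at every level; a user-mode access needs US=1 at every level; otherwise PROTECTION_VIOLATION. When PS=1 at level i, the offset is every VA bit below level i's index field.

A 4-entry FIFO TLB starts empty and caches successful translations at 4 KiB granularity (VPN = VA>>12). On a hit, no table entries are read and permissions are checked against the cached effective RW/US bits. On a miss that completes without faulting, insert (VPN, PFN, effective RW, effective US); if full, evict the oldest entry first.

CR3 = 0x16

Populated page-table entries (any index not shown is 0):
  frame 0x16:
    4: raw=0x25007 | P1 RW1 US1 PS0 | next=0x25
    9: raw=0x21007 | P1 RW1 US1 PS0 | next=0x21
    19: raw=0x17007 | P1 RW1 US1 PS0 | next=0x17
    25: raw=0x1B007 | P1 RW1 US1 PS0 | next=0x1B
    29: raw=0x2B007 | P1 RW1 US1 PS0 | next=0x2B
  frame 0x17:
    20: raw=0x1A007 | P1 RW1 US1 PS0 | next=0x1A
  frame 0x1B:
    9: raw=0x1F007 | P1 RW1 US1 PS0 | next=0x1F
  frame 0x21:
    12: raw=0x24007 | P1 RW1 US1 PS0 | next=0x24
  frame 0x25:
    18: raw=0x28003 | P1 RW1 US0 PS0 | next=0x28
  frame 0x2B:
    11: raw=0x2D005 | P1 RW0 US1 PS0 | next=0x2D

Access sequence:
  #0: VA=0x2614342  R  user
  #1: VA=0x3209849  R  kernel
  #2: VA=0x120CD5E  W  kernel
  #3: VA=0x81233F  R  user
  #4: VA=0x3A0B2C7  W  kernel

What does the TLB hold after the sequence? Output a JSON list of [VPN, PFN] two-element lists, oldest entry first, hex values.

Per-access translation:
#0 VA=0x2614342 (r,user):
  L0: frame=0x16 idx=19 entry=0x17007 [P=1 RW=1 US=1 PS=0]
  L1: frame=0x17 idx=20 entry=0x1A007 [P=1 RW=1 US=1 PS=0]
  ✓ 0x1A342  — 2 lookups
#1 VA=0x3209849 (r,kernel):
  L0: frame=0x16 idx=25 entry=0x1B007 [P=1 RW=1 US=1 PS=0]
  L1: frame=0x1B idx=9 entry=0x1F007 [P=1 RW=1 US=1 PS=0]
  ✓ 0x1F849  — 2 lookups
#2 VA=0x120CD5E (w,kernel):
  L0: frame=0x16 idx=9 entry=0x21007 [P=1 RW=1 US=1 PS=0]
  L1: frame=0x21 idx=12 entry=0x24007 [P=1 RW=1 US=1 PS=0]
  ✓ 0x24D5E  — 2 lookups
#3 VA=0x81233F (r,user):
  L0: frame=0x16 idx=4 entry=0x25007 [P=1 RW=1 US=1 PS=0]
  L1: frame=0x25 idx=18 entry=0x28003 [P=1 RW=1 US=0 PS=0]
  → PROTECTION_VIOLATION  (2 entries read)
#4 VA=0x3A0B2C7 (w,kernel):
  L0: frame=0x16 idx=29 entry=0x2B007 [P=1 RW=1 US=1 PS=0]
  L1: frame=0x2B idx=11 entry=0x2D005 [P=1 RW=0 US=1 PS=0]
  → PROTECTION_VIOLATION  (2 entries read)

TLB: [["0x2614", "0x1A"], ["0x3209", "0x1F"], ["0x120C", "0x24"]]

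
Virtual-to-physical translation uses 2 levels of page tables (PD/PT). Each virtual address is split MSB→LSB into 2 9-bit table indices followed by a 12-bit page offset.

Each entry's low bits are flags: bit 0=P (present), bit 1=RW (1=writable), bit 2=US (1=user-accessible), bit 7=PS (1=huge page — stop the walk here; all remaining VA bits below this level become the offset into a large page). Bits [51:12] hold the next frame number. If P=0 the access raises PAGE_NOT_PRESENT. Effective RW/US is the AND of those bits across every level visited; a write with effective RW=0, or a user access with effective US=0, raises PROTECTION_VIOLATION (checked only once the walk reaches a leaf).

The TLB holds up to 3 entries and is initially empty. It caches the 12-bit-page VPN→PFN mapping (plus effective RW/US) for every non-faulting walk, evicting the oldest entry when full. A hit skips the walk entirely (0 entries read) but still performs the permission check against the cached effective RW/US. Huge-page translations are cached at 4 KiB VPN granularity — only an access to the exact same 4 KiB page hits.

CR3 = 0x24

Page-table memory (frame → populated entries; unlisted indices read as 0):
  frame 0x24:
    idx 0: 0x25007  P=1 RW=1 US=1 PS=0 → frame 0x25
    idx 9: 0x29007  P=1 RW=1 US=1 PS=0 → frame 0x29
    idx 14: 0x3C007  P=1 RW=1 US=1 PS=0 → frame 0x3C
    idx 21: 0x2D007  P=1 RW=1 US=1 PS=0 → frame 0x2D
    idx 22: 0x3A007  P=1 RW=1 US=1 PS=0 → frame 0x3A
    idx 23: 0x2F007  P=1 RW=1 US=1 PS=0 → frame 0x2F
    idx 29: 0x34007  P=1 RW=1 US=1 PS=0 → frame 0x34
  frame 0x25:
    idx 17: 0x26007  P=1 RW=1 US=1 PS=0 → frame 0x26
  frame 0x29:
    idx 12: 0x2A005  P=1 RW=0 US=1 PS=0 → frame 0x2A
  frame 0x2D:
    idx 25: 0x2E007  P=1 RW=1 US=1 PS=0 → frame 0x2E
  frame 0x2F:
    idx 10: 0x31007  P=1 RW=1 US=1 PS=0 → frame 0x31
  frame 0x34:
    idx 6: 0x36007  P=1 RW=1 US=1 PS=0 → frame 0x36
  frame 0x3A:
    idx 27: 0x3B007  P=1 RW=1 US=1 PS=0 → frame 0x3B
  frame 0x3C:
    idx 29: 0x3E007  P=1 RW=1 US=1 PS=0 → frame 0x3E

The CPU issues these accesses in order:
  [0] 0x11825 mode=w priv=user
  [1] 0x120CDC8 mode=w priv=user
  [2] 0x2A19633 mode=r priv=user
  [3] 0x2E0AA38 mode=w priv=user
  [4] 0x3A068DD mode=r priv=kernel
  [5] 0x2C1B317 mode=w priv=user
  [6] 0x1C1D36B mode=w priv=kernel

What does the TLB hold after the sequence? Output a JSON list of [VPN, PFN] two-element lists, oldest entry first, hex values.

Walk each access:
#0 VA=0x11825 (w,user):
  L0: frame=0x24 idx=0 entry=0x25007 [P=1 RW=1 US=1 PS=0]
  L1: frame=0x25 idx=17 entry=0x26007 [P=1 RW=1 US=1 PS=0]
  ⇒ phys 0x26825  [2 reads]
#1 VA=0x120CDC8 (w,user):
  L0: frame=0x24 idx=9 entry=0x29007 [P=1 RW=1 US=1 PS=0]
  L1: frame=0x29 idx=12 entry=0x2A005 [P=1 RW=0 US=1 PS=0]
  → PROTECTION_VIOLATION  (2 entries read)
#2 VA=0x2A19633 (r,user):
  L0: frame=0x24 idx=21 entry=0x2D007 [P=1 RW=1 US=1 PS=0]
  L1: frame=0x2D idx=25 entry=0x2E007 [P=1 RW=1 US=1 PS=0]
  ⇒ phys 0x2E633  [2 reads]
#3 VA=0x2E0AA38 (w,user):
  L0: frame=0x24 idx=23 entry=0x2F007 [P=1 RW=1 US=1 PS=0]
  L1: frame=0x2F idx=10 entry=0x31007 [P=1 RW=1 US=1 PS=0]
  ⇒ phys 0x31A38  [2 reads]
#4 VA=0x3A068DD (r,kernel):
  L0: frame=0x24 idx=29 entry=0x34007 [P=1 RW=1 US=1 PS=0]
  L1: frame=0x34 idx=6 entry=0x36007 [P=1 RW=1 US=1 PS=0]
  ⇒ phys 0x368DD  [2 reads]
#5 VA=0x2C1B317 (w,user):
  L0: frame=0x24 idx=22 entry=0x3A007 [P=1 RW=1 US=1 PS=0]
  L1: frame=0x3A idx=27 entry=0x3B007 [P=1 RW=1 US=1 PS=0]
  ⇒ phys 0x3B317  [2 reads]
#6 VA=0x1C1D36B (w,kernel):
  L0: frame=0x24 idx=14 entry=0x3C007 [P=1 RW=1 US=1 PS=0]
  L1: frame=0x3C idx=29 entry=0x3E007 [P=1 RW=1 US=1 PS=0]
  ⇒ phys 0x3E36B  [2 reads]

TLB: [["0x3A06", "0x36"], ["0x2C1B", "0x3B"], ["0x1C1D", "0x3E"]]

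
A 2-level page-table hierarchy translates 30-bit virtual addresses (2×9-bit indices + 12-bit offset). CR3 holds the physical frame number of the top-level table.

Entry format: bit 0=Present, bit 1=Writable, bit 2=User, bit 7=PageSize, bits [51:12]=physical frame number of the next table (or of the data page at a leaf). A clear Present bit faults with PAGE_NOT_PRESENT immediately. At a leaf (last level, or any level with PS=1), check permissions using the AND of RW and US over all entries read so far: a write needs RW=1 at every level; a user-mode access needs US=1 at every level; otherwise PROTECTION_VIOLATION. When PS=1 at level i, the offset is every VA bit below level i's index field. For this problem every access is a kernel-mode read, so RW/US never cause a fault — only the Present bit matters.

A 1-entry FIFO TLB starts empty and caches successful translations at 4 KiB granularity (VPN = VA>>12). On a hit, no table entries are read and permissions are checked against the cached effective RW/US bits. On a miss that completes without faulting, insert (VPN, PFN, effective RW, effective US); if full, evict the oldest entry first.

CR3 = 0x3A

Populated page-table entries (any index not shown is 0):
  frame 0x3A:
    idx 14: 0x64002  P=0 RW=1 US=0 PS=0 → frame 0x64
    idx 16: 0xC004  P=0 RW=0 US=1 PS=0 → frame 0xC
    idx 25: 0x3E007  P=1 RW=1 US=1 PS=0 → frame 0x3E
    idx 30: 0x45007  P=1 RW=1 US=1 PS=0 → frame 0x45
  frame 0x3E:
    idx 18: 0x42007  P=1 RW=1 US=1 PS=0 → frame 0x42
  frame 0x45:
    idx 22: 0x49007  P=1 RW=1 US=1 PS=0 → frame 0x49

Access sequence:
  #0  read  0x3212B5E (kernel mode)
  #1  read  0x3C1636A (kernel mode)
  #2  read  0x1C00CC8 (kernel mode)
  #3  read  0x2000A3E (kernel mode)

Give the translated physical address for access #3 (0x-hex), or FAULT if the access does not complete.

Walk each access:
#0 VA=0x3212B5E (r,kernel):
  [0] read 0x3A idx=25: raw=0x3E007 flags P=1 W=1 U=1 S=0
  [1] read 0x3E idx=18: raw=0x42007 flags P=1 W=1 U=1 S=0
  ⇒ phys 0x42B5E  [2 reads]
#1 VA=0x3C1636A (r,kernel):
  [0] read 0x3A idx=30: raw=0x45007 flags P=1 W=1 U=1 S=0
  [1] read 0x45 idx=22: raw=0x49007 flags P=1 W=1 U=1 S=0
  ⇒ phys 0x4936A  [2 reads]
#2 VA=0x1C00CC8 (r,kernel):
  [0] read 0x3A idx=14: raw=0x64002 flags P=0 W=1 U=0 S=0
  → PAGE_NOT_PRESENT  (1 entries read)
#3 VA=0x2000A3E (r,kernel):
  [0] read 0x3A idx=16: raw=0xC004 flags P=0 W=0 U=1 S=0
  → PAGE_NOT_PRESENT  (1 entries read)

Access #3 PA: FAULT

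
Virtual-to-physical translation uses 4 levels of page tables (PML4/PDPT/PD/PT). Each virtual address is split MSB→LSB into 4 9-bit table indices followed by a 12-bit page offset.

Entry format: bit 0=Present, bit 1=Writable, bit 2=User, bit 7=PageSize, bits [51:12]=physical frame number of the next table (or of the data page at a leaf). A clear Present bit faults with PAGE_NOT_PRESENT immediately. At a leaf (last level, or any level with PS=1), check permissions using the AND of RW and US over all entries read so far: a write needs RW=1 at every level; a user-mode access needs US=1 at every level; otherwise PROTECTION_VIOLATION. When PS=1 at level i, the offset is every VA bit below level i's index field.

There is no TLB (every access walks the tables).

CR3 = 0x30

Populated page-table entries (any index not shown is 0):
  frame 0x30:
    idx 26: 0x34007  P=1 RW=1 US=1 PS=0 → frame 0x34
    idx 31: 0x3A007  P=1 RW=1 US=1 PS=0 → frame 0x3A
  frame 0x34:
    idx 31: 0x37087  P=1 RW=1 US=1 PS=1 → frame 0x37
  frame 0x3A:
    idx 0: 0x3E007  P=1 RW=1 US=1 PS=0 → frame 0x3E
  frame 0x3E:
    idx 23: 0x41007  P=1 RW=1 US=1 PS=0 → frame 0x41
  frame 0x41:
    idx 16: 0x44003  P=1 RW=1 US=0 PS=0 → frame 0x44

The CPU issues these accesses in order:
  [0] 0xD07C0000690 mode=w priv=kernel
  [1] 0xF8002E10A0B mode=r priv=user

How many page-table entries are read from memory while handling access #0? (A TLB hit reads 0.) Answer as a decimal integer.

Per-access translation:
#0 VA=0xD07C0000690 (w,kernel):
  L0 @0x30[26] → 0x34007  P=1,RW=1,US=1,PS=0
  L1 @0x34[31] → 0x37087  P=1,RW=1,US=1,PS=1
  ✓ 0x37690 (huge @L1)  — 2 lookups
#1 VA=0xF8002E10A0B (r,user):
  L0 @0x30[31] → 0x3A007  P=1,RW=1,US=1,PS=0
  L1 @0x3A[0] → 0x3E007  P=1,RW=1,US=1,PS=0
  L2 @0x3E[23] → 0x41007  P=1,RW=1,US=1,PS=0
  L3 @0x41[16] → 0x44003  P=1,RW=1,US=0,PS=0
  → PROTECTION_VIOLATION  (4 entries read)

Entries read for #0: 2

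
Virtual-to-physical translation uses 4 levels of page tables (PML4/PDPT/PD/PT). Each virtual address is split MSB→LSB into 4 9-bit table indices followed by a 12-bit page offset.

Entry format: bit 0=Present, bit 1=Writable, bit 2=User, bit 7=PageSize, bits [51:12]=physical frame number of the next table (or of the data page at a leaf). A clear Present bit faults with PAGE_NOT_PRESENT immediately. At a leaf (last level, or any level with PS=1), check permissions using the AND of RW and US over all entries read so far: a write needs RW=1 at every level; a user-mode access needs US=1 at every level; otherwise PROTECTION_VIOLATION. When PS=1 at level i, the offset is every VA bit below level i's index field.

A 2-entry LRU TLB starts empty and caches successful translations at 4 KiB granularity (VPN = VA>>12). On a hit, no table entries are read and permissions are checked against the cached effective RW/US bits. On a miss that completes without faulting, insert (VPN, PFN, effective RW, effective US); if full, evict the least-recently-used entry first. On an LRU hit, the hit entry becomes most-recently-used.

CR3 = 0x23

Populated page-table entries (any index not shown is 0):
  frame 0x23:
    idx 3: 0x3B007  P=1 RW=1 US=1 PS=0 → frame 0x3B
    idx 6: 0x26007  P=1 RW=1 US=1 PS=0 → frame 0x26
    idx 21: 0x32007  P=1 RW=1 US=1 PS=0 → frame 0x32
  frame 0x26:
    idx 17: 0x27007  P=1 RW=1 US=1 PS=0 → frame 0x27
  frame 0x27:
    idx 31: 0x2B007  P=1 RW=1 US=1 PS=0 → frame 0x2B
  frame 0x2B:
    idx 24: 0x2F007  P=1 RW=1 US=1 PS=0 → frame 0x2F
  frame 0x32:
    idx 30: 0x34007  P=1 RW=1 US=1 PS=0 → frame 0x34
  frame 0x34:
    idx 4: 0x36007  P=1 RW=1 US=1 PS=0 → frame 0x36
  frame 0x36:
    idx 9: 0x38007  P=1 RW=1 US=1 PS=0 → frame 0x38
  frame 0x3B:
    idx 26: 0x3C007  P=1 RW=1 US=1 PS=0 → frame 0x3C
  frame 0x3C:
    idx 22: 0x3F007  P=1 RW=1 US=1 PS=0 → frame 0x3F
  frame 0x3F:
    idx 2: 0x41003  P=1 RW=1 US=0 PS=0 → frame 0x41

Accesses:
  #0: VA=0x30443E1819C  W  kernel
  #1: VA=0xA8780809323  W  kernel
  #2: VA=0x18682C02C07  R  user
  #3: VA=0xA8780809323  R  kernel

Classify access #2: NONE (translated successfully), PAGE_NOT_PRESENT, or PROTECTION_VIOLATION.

Per-access translation:
#0 VA=0x30443E1819C (w,kernel):
  [0] read 0x23 idx=6: raw=0x26007 flags P=1 W=1 U=1 S=0
  [1] read 0x26 idx=17: raw=0x27007 flags P=1 W=1 U=1 S=0
  [2] read 0x27 idx=31: raw=0x2B007 flags P=1 W=1 U=1 S=0
  [3] read 0x2B idx=24: raw=0x2F007 flags P=1 W=1 U=1 S=0
  ✓ 0x2F19C  — 4 lookups
#1 VA=0xA8780809323 (w,kernel):
  [0] read 0x23 idx=21: raw=0x32007 flags P=1 W=1 U=1 S=0
  [1] read 0x32 idx=30: raw=0x34007 flags P=1 W=1 U=1 S=0
  [2] read 0x34 idx=4: raw=0x36007 flags P=1 W=1 U=1 S=0
  [3] read 0x36 idx=9: raw=0x38007 flags P=1 W=1 U=1 S=0
  ✓ 0x38323  — 4 lookups
#2 VA=0x18682C02C07 (r,user):
  [0] read 0x23 idx=3: raw=0x3B007 flags P=1 W=1 U=1 S=0
  [1] read 0x3B idx=26: raw=0x3C007 flags P=1 W=1 U=1 S=0
  [2] read 0x3C idx=22: raw=0x3F007 flags P=1 W=1 U=1 S=0
  [3] read 0x3F idx=2: raw=0x41003 flags P=1 W=1 U=0 S=0
  ✗ PROTECTION_VIOLATION  [4 reads]
#3 VA=0xA8780809323 (r,kernel):
  TLB hit vpn=0xA8780809 → PA=0x38323

Access #2 fault: PROTECTION_VIOLATION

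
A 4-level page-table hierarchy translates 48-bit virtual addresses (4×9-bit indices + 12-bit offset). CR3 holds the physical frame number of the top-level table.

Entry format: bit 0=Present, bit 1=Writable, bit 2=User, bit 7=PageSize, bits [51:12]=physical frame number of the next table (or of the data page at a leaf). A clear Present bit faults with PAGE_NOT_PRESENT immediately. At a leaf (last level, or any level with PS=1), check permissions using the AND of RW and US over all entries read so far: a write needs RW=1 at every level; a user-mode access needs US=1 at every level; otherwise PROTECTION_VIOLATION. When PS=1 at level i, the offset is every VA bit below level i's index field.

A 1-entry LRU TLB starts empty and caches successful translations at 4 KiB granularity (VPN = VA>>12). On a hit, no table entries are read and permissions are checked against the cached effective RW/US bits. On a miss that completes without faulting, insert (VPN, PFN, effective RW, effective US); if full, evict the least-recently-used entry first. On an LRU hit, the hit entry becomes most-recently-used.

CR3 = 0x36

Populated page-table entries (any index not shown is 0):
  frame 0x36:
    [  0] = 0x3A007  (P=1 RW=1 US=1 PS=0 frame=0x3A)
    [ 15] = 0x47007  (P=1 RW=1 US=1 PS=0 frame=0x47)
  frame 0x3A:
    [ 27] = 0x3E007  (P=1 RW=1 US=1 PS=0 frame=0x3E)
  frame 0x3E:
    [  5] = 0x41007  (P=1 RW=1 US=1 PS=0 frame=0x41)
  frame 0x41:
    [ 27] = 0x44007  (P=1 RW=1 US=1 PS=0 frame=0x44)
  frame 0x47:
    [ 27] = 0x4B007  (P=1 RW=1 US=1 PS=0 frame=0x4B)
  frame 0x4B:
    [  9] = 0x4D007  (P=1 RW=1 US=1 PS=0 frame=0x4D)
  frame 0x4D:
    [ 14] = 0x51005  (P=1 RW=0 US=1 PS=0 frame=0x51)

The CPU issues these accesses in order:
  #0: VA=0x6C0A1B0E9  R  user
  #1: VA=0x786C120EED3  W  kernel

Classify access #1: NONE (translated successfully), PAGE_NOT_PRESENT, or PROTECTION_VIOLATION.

Trace:
#0 VA=0x6C0A1B0E9 (r,user):
  L0: frame=0x36 idx=0 entry=0x3A007 [P=1 RW=1 US=1 PS=0]
  L1: frame=0x3A idx=27 entry=0x3E007 [P=1 RW=1 US=1 PS=0]
  L2: frame=0x3E idx=5 entry=0x41007 [P=1 RW=1 US=1 PS=0]
  L3: frame=0x41 idx=27 entry=0x44007 [P=1 RW=1 US=1 PS=0]
  ⇒ phys 0x440E9  [4 reads]
#1 VA=0x786C120EED3 (w,kernel):
  L0: frame=0x36 idx=15 entry=0x47007 [P=1 RW=1 US=1 PS=0]
  L1: frame=0x47 idx=27 entry=0x4B007 [P=1 RW=1 US=1 PS=0]
  L2: frame=0x4B idx=9 entry=0x4D007 [P=1 RW=1 US=1 PS=0]
  L3: frame=0x4D idx=14 entry=0x51005 [P=1 RW=0 US=1 PS=0]
  ⇒ fault: PROTECTION_VIOLATION  — 4 lookups

Access #1 fault: PROTECTION_VIOLATION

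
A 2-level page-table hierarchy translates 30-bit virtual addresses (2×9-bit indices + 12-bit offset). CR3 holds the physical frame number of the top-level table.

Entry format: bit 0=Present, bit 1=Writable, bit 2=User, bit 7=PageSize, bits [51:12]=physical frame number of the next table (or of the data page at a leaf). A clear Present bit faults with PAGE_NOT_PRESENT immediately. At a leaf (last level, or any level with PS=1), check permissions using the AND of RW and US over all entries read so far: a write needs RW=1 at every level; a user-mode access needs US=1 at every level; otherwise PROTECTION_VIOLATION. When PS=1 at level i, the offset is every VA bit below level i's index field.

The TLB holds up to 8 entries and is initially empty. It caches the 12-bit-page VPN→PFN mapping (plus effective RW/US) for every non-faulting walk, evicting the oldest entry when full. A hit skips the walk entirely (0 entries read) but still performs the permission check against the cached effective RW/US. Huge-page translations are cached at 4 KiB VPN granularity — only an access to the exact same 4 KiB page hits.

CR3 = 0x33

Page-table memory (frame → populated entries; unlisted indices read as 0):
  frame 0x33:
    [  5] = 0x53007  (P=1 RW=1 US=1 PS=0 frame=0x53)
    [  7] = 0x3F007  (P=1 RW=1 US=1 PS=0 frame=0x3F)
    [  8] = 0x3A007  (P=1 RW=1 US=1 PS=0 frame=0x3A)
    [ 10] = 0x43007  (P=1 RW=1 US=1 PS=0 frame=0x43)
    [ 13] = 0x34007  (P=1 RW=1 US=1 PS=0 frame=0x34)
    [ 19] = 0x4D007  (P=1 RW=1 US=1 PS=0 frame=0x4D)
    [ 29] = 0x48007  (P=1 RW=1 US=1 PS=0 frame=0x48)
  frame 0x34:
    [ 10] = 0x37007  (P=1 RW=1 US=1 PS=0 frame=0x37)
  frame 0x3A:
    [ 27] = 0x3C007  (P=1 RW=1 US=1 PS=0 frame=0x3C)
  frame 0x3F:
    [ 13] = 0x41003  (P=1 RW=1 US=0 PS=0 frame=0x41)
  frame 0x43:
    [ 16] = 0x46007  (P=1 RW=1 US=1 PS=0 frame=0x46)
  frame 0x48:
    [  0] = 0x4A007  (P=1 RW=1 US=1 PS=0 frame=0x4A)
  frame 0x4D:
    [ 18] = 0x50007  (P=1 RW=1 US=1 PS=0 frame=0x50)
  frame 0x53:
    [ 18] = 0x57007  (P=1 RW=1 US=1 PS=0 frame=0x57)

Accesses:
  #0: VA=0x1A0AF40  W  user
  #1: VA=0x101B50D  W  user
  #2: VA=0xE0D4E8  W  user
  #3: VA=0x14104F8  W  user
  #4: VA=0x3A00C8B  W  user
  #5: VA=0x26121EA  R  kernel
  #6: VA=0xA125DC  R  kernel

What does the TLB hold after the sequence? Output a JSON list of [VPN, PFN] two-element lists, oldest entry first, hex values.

Per-access translation:
#0 VA=0x1A0AF40 (w,user):
  L0: frame=0x33 idx=13 entry=0x34007 [P=1 RW=1 US=1 PS=0]
  L1: frame=0x34 idx=10 entry=0x37007 [P=1 RW=1 US=1 PS=0]
  → PA=0x37F40  (2 entries read)
#1 VA=0x101B50D (w,user):
  L0: frame=0x33 idx=8 entry=0x3A007 [P=1 RW=1 US=1 PS=0]
  L1: frame=0x3A idx=27 entry=0x3C007 [P=1 RW=1 US=1 PS=0]
  → PA=0x3C50D  (2 entries read)
#2 VA=0xE0D4E8 (w,user):
  L0: frame=0x33 idx=7 entry=0x3F007 [P=1 RW=1 US=1 PS=0]
  L1: frame=0x3F idx=13 entry=0x41003 [P=1 RW=1 US=0 PS=0]
  ⇒ fault: PROTECTION_VIOLATION  — 2 lookups
#3 VA=0x14104F8 (w,user):
  L0: frame=0x33 idx=10 entry=0x43007 [P=1 RW=1 US=1 PS=0]
  L1: frame=0x43 idx=16 entry=0x46007 [P=1 RW=1 US=1 PS=0]
  → PA=0x464F8  (2 entries read)
#4 VA=0x3A00C8B (w,user):
  L0: frame=0x33 idx=29 entry=0x48007 [P=1 RW=1 US=1 PS=0]
  L1: frame=0x48 idx=0 entry=0x4A007 [P=1 RW=1 US=1 PS=0]
  → PA=0x4AC8B  (2 entries read)
#5 VA=0x26121EA (r,kernel):
  L0: frame=0x33 idx=19 entry=0x4D007 [P=1 RW=1 US=1 PS=0]
  L1: frame=0x4D idx=18 entry=0x50007 [P=1 RW=1 US=1 PS=0]
  → PA=0x501EA  (2 entries read)
#6 VA=0xA125DC (r,kernel):
  L0: frame=0x33 idx=5 entry=0x53007 [P=1 RW=1 US=1 PS=0]
  L1: frame=0x53 idx=18 entry=0x57007 [P=1 RW=1 US=1 PS=0]
  → PA=0x575DC  (2 entries read)

TLB: [["0x1A0A", "0x37"], ["0x101B", "0x3C"], ["0x1410", "0x46"], ["0x3A00", "0x4A"], ["0x2612", "0x50"], ["0xA12", "0x57"]]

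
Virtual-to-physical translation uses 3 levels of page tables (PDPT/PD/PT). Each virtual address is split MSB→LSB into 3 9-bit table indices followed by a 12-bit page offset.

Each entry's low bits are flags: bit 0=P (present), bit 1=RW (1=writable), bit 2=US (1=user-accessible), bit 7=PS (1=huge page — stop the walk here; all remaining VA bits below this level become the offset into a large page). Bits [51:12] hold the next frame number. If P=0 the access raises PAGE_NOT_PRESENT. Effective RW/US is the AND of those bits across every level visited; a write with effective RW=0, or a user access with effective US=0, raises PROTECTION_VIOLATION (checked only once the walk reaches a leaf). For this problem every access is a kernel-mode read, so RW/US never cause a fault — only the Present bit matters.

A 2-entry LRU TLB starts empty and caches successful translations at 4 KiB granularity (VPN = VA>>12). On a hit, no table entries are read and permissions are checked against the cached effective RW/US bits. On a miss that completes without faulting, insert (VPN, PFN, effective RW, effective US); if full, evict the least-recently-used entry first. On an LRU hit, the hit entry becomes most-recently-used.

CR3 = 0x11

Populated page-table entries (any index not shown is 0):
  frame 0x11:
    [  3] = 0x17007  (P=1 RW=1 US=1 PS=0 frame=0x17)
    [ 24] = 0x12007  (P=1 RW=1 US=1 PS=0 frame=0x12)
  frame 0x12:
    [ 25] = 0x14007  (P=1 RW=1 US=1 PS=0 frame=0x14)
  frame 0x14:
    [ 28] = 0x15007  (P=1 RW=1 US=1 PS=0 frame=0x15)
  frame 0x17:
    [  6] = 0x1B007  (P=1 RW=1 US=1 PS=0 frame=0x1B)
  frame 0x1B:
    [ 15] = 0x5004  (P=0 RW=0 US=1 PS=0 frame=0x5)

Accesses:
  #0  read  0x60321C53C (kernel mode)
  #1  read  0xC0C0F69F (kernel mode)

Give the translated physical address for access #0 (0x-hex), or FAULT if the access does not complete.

Trace:
#0 VA=0x60321C53C (r,kernel):
  L0 @0x11[24] → 0x12007  P=1,RW=1,US=1,PS=0
  L1 @0x12[25] → 0x14007  P=1,RW=1,US=1,PS=0
  L2 @0x14[28] → 0x15007  P=1,RW=1,US=1,PS=0
  ⇒ phys 0x1553C  [3 reads]
#1 VA=0xC0C0F69F (r,kernel):
  L0 @0x11[3] → 0x17007  P=1,RW=1,US=1,PS=0
  L1 @0x17[6] → 0x1B007  P=1,RW=1,US=1,PS=0
  L2 @0x1B[15] → 0x5004  P=0,RW=0,US=1,PS=0
  ✗ PAGE_NOT_PRESENT  [3 reads]

Access #0 PA: 0x1553C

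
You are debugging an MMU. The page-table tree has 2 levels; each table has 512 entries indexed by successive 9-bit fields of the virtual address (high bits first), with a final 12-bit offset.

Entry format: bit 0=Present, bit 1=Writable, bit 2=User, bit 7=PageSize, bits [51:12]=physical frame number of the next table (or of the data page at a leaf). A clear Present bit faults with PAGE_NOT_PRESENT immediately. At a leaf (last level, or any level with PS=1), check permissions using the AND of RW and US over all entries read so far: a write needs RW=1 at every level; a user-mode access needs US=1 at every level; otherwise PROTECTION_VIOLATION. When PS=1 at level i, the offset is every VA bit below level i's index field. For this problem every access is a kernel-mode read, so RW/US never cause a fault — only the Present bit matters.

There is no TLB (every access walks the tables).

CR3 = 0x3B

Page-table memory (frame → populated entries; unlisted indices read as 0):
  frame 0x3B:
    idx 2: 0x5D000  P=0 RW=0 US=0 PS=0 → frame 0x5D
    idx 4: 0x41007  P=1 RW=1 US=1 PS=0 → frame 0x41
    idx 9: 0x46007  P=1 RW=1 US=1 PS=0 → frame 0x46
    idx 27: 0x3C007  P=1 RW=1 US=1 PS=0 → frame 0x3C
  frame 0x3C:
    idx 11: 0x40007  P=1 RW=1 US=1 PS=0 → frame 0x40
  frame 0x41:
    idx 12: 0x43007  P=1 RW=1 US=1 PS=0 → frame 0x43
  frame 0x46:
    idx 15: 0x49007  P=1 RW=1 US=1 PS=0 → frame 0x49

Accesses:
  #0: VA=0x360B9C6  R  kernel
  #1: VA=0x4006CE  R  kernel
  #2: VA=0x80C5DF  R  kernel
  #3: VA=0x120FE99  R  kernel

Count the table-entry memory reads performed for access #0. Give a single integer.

Per-access translation:
#0 VA=0x360B9C6 (r,kernel):
  L0 @0x3B[27] → 0x3C007  P=1,RW=1,US=1,PS=0
  L1 @0x3C[11] → 0x40007  P=1,RW=1,US=1,PS=0
  ⇒ phys 0x409C6  [2 reads]
#1 VA=0x4006CE (r,kernel):
  L0 @0x3B[2] → 0x5D000  P=0,RW=0,US=0,PS=0
  ⇒ fault: PAGE_NOT_PRESENT  — 1 lookups
#2 VA=0x80C5DF (r,kernel):
  L0 @0x3B[4] → 0x41007  P=1,RW=1,US=1,PS=0
  L1 @0x41[12] → 0x43007  P=1,RW=1,US=1,PS=0
  ⇒ phys 0x435DF  [2 reads]
#3 VA=0x120FE99 (r,kernel):
  L0 @0x3B[9] → 0x46007  P=1,RW=1,US=1,PS=0
  L1 @0x46[15] → 0x49007  P=1,RW=1,US=1,PS=0
  ⇒ phys 0x49E99  [2 reads]

Entries read for #0: 2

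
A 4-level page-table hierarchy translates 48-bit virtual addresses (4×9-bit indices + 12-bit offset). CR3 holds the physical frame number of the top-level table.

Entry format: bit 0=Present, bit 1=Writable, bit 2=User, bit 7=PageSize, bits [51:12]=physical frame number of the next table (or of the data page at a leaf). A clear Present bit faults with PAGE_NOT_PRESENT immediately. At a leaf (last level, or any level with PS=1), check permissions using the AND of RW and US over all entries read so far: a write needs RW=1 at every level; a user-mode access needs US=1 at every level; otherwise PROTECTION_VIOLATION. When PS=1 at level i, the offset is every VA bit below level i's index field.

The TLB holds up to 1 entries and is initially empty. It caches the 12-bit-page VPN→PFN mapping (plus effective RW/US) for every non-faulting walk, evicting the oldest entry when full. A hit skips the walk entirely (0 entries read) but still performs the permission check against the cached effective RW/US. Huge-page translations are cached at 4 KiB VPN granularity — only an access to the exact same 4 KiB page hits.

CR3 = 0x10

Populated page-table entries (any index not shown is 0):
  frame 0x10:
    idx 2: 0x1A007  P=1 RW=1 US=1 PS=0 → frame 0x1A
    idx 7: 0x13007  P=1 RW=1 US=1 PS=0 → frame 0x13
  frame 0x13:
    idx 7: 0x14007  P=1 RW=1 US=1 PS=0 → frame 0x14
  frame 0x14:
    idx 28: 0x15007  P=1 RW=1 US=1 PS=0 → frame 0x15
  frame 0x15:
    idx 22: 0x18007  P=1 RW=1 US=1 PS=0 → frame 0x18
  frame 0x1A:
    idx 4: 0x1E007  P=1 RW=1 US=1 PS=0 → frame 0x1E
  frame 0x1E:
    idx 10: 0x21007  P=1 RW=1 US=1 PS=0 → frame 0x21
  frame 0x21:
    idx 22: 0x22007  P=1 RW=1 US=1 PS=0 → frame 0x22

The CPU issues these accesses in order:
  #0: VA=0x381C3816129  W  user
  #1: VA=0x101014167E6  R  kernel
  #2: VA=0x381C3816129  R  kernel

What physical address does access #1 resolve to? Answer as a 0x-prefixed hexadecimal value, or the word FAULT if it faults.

Per-access translation:
#0 VA=0x381C3816129 (w,user):
  lvl0: tbl 0x10, slot 7 ⇒ 0x13007 (P1/RW1/US1/PS0)
  lvl1: tbl 0x13, slot 7 ⇒ 0x14007 (P1/RW1/US1/PS0)
  lvl2: tbl 0x14, slot 28 ⇒ 0x15007 (P1/RW1/US1/PS0)
  lvl3: tbl 0x15, slot 22 ⇒ 0x18007 (P1/RW1/US1/PS0)
  ✓ 0x18129  — 4 lookups
#1 VA=0x101014167E6 (r,kernel):
  lvl0: tbl 0x10, slot 2 ⇒ 0x1A007 (P1/RW1/US1/PS0)
  lvl1: tbl 0x1A, slot 4 ⇒ 0x1E007 (P1/RW1/US1/PS0)
  lvl2: tbl 0x1E, slot 10 ⇒ 0x21007 (P1/RW1/US1/PS0)
  lvl3: tbl 0x21, slot 22 ⇒ 0x22007 (P1/RW1/US1/PS0)
  ✓ 0x227E6  — 4 lookups
#2 VA=0x381C3816129 (r,kernel):
  lvl0: tbl 0x10, slot 7 ⇒ 0x13007 (P1/RW1/US1/PS0)
  lvl1: tbl 0x13, slot 7 ⇒ 0x14007 (P1/RW1/US1/PS0)
  lvl2: tbl 0x14, slot 28 ⇒ 0x15007 (P1/RW1/US1/PS0)
  lvl3: tbl 0x15, slot 22 ⇒ 0x18007 (P1/RW1/US1/PS0)
  ✓ 0x18129  — 4 lookups

Access #1 PA: 0x227E6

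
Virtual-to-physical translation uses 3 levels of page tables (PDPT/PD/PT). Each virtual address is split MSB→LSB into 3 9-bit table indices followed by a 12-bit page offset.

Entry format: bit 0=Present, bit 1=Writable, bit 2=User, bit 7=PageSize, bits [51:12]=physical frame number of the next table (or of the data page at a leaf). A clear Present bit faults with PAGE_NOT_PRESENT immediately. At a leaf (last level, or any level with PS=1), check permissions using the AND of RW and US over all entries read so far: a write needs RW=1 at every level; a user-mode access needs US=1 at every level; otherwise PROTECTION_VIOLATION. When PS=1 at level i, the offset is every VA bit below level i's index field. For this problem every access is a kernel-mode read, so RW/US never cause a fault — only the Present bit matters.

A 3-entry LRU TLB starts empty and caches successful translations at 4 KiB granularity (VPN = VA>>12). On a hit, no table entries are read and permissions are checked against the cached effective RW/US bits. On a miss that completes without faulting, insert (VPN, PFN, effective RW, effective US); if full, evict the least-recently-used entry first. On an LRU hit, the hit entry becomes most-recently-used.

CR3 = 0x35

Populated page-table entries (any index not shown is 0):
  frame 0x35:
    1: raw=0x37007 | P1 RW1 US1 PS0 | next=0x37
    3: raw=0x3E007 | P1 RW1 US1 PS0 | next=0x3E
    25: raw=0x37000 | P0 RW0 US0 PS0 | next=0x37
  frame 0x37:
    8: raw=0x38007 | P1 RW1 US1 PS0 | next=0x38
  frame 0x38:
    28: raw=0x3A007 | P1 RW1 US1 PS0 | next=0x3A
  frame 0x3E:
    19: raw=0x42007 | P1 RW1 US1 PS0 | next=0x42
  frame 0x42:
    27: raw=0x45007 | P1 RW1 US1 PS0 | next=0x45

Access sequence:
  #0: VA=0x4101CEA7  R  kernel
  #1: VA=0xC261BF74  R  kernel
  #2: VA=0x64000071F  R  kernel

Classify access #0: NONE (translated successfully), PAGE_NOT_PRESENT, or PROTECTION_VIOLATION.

Walk each access:
#0 VA=0x4101CEA7 (r,kernel):
  [0] read 0x35 idx=1: raw=0x37007 flags P=1 W=1 U=1 S=0
  [1] read 0x37 idx=8: raw=0x38007 flags P=1 W=1 U=1 S=0
  [2] read 0x38 idx=28: raw=0x3A007 flags P=1 W=1 U=1 S=0
  ⇒ phys 0x3AEA7  [3 reads]
#1 VA=0xC261BF74 (r,kernel):
  [0] read 0x35 idx=3: raw=0x3E007 flags P=1 W=1 U=1 S=0
  [1] read 0x3E idx=19: raw=0x42007 flags P=1 W=1 U=1 S=0
  [2] read 0x42 idx=27: raw=0x45007 flags P=1 W=1 U=1 S=0
  ⇒ phys 0x45F74  [3 reads]
#2 VA=0x64000071F (r,kernel):
  [0] read 0x35 idx=25: raw=0x37000 flags P=0 W=0 U=0 S=0
  → PAGE_NOT_PRESENT  (1 entries read)

Access #0 fault: NONE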